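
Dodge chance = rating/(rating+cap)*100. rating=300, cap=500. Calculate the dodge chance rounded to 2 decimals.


dodge% = 300 / (300 + 500) * 100
= 300 / 800 * 100
= 0.375 * 100
= 37.50%

37.50%


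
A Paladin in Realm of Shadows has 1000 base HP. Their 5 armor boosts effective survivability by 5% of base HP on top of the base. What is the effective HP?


EHP = 1000 * (1 + 5/100)
= 1000 * (1 + 0.05)
= 1000 * 1.05
= 1050.0

1050.0 EHP


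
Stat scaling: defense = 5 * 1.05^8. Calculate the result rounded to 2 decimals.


value = base * growth^level
= 5 * 1.05^8
= 5 * 1.477455
= 7.39

7.39 defense


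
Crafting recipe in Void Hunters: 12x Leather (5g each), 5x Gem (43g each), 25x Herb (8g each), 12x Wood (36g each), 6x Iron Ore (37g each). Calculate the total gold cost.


Cost breakdown:
  Leather: 12 * 5 = 60
  Gem: 5 * 43 = 215
  Herb: 25 * 8 = 200
  Wood: 12 * 36 = 432
  Iron Ore: 6 * 37 = 222
Total = 60 + 215 + 200 + 432 + 222 = 1129

1129 gold


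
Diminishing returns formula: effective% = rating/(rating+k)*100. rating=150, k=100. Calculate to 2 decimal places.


effective% = rating / (rating + k) * 100
= 150 / (150 + 100) * 100
= 150 / 250 * 100
= 0.6 * 100
= 60.00%

60.00%


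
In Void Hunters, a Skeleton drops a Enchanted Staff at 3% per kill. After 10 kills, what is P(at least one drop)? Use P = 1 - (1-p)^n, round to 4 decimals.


P(at least one) = 1 - P(none) = 1 - (1-p)^n
p = 3/100 = 0.03
1 - p = 0.97
(1 - p)^10 = 0.97^10 = 0.737424
P(at least one) = 1 - 0.737424 = 0.2626

0.2626


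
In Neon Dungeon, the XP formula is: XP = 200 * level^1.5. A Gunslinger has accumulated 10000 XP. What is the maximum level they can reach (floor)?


XP = 200 * level^1.5, so level = (XP / 200)^(1/1.5)
= (10000 / 200)^(1/1.5)
= 50.0^0.6667
= 13.5721
Floor: level = 13

level 13


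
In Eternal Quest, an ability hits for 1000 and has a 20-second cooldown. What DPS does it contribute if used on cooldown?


DPS = damage / cooldown
= 1000 / 20
= 50.00

50.00 DPS


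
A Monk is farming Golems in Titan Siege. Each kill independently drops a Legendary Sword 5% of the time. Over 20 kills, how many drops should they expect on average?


Expected drops = kills * (drop_rate / 100)
= 20 * (5 / 100)
= 20 * 0.05
= 1.0

1.0 drops


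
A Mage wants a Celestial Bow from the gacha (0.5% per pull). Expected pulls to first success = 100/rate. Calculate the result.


Expected pulls for a geometric distribution = 1/p = 100 / rate%
= 100 / 0.5
= 200.0

200.0 pulls


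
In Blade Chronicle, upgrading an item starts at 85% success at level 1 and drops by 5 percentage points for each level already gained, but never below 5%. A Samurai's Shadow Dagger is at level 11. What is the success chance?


raw_rate = 85 - 5 * (11 - 1)
= 85 - 5 * 10
= 85 - 50
= 35
Apply floor: max(35, 5) = 35%

35%


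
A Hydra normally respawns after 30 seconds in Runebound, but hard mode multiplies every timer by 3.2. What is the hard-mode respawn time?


Respawn time = base * multiplier
= 30 * 3.2
= 96.0 seconds

96.0 seconds


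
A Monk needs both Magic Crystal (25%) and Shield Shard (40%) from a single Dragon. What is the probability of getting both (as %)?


For independent events, P(both) = P(A) * P(B)
= 25% * 40%
= 1000 / 100 %
= 10.0%

10.0%


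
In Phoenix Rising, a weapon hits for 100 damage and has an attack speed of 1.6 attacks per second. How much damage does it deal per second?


DPS = damage * attack_speed
= 100 * 1.6
= 160.0

160.0 DPS


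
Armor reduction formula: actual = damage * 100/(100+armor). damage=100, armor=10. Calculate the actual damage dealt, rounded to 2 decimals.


actual = 100 * 100 / (100 + 10)
= 100 * 100 / 110
= 10000 / 110
= 90.91

90.91 damage


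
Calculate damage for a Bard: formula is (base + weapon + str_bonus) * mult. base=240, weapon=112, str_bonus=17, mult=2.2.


Sum base + weapon + str = 240 + 112 + 17 = 369
Multiply by 2.2:
369 * 2.2 = 811.8

811.8 damage


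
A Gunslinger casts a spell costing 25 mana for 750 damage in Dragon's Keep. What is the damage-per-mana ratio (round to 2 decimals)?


Efficiency = damage / mana
= 750 / 25
= 30.00

30.00 dmg/mana


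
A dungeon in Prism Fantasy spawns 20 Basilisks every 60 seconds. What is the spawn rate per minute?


Spawns per minute = count * (60 / interval)
= 20 * (60 / 60)
= 20 * 1.0
= 20.0

20.0 per minute


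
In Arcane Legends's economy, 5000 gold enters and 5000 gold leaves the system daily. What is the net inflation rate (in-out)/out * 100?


Net gold = 5000 - 5000 = 0
Inflation rate = net / sunk * 100 = 0 / 5000 * 100
= 0.0 * 100
= 0.00%

0.00%


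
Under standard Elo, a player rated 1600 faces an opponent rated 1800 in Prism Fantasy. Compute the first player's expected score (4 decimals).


Elo expected score: Ea = 1/(1 + 10^((Rb-Ra)/400))
Rb - Ra = 1800 - 1600 = 200
(Rb-Ra)/400 = 200/400 = 0.5
10^0.5 = 3.162278
Ea = 1/(1 + 3.162278) = 1/4.162278 = 0.2403

0.2403


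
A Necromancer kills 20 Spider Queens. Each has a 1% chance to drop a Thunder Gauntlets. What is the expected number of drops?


Expected drops = kills * (drop_rate / 100)
= 20 * (1 / 100)
= 20 * 0.01
= 0.2

0.2 drops


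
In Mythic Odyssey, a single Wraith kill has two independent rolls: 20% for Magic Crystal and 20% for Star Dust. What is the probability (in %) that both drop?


For independent events, P(both) = P(A) * P(B)
= 20% * 20%
= 400 / 100 %
= 4.0%

4.0%


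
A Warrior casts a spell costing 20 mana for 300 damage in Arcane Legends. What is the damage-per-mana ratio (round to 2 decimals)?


Efficiency = damage / mana
= 300 / 20
= 15.00

15.00 dmg/mana


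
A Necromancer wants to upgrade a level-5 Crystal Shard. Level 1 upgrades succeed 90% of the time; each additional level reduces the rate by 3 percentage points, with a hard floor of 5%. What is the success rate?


raw_rate = 90 - 3 * (5 - 1)
= 90 - 3 * 4
= 90 - 12
= 78
Apply floor: max(78, 5) = 78%

78%


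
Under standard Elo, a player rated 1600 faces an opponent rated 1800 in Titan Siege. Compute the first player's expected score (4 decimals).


Elo expected score: Ea = 1/(1 + 10^((Rb-Ra)/400))
Rb - Ra = 1800 - 1600 = 200
(Rb-Ra)/400 = 200/400 = 0.5
10^0.5 = 3.162278
Ea = 1/(1 + 3.162278) = 1/4.162278 = 0.2403

0.2403


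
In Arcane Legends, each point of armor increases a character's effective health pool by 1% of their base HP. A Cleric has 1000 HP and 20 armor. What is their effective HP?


EHP = 1000 * (1 + 20/100)
= 1000 * (1 + 0.2)
= 1000 * 1.2
= 1200.0

1200.0 EHP


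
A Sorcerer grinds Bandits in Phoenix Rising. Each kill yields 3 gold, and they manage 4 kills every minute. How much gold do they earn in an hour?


Gold per minute = 3 * 4 = 12
Gold per hour = 12 * 60 = 720

720 gold/hour


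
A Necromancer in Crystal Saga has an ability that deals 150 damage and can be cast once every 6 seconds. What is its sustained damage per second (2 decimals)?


DPS = damage / cooldown
= 150 / 6
= 25.00

25.00 DPS


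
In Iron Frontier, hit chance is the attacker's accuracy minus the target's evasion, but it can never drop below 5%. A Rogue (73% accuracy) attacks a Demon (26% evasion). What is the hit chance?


accuracy - evasion = 73 - 26 = 47
Apply floor: max(47, 5) = 47
Hit chance = 47%

47%


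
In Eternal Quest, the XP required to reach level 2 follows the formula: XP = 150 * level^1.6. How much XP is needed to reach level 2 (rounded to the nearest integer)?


XP = 150 * level^1.6
Substitute level = 2:
XP = 150 * 2^1.6
= 150 * 3.0314
= 455

455 XP


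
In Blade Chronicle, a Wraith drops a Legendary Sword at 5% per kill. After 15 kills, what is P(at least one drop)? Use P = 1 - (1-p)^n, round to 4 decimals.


P(at least one) = 1 - P(none) = 1 - (1-p)^n
p = 5/100 = 0.05
1 - p = 0.95
(1 - p)^15 = 0.95^15 = 0.463291
P(at least one) = 1 - 0.463291 = 0.5367

0.5367


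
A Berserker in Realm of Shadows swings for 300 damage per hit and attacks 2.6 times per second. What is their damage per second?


DPS = damage * attack_speed
= 300 * 2.6
= 780.0

780.0 DPS


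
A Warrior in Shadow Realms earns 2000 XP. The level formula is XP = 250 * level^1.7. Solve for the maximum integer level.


XP = 250 * level^1.7, so level = (XP / 250)^(1/1.7)
= (2000 / 250)^(1/1.7)
= 8.0^0.5882
= 3.398
Floor: level = 3

level 3


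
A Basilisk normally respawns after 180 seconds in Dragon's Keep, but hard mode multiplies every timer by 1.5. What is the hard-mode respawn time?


Respawn time = base * multiplier
= 180 * 1.5
= 270.0 seconds

270.0 seconds


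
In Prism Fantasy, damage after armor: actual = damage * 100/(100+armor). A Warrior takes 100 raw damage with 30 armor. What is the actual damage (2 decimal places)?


actual = 100 * 100 / (100 + 30)
= 100 * 100 / 130
= 10000 / 130
= 76.92

76.92 damage


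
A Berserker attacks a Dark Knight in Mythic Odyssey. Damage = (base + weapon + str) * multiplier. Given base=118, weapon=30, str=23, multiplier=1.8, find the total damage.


Sum base + weapon + str = 118 + 30 + 23 = 171
Multiply by 1.8:
171 * 1.8 = 307.8

307.8 damage


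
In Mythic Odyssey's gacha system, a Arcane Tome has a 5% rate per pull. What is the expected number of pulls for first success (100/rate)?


Expected pulls for a geometric distribution = 1/p = 100 / rate%
= 100 / 5
= 20.0

20.0 pulls


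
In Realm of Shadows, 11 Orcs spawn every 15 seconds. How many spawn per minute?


Spawns per minute = count * (60 / interval)
= 11 * (60 / 15)
= 11 * 4.0
= 44.0

44.0 per minute


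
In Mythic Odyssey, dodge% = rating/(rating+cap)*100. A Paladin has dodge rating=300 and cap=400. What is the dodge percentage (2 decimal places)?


dodge% = 300 / (300 + 400) * 100
= 300 / 700 * 100
= 0.428571 * 100
= 42.86%

42.86%


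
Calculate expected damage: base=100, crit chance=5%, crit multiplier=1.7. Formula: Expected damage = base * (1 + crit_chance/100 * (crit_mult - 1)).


E[dmg] = base * (1 + crit_chance * (crit_mult - 1))
cc as decimal = 5/100 = 0.05
cm - 1 = 1.7 - 1 = 0.7
Bonus factor = 0.05 * 0.7 = 0.035
Total multiplier = 1 + 0.035 = 1.035
Expected damage = 100 * 1.035 = 103.50

103.50 damage


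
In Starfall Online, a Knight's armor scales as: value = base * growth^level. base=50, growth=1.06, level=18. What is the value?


value = base * growth^level
= 50 * 1.06^18
= 50 * 2.854339
= 142.72

142.72 armor


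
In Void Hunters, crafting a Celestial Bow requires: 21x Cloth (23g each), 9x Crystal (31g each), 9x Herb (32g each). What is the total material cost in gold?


Cost breakdown:
  Cloth: 21 * 23 = 483
  Crystal: 9 * 31 = 279
  Herb: 9 * 32 = 288
Total = 483 + 279 + 288 = 1050

1050 gold


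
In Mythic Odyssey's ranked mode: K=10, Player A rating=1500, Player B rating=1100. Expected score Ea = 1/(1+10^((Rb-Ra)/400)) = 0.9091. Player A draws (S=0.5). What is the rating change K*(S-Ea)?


Elo update: delta = K * (S - Ea), where S = 0.5 (draws)
S - Ea = 0.5 - 0.9091 = -0.4091
Rating change = 10 * -0.4091
= -4.09

-4.09 rating points


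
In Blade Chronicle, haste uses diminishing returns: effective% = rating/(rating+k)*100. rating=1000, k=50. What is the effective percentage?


effective% = rating / (rating + k) * 100
= 1000 / (1000 + 50) * 100
= 1000 / 1050 * 100
= 0.952381 * 100
= 95.24%

95.24%


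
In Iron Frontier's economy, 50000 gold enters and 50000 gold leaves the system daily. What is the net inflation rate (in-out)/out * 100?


Net gold = 50000 - 50000 = 0
Inflation rate = net / sunk * 100 = 0 / 50000 * 100
= 0.0 * 100
= 0.00%

0.00%


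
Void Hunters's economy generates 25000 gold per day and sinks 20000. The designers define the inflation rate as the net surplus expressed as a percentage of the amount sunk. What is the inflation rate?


Net gold = 25000 - 20000 = 5000
Inflation rate = net / sunk * 100 = 5000 / 20000 * 100
= 0.25 * 100
= 25.00%

25.00%


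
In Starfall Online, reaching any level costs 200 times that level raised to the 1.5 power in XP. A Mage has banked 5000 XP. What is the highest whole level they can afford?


XP = 200 * level^1.5, so level = (XP / 200)^(1/1.5)
= (5000 / 200)^(1/1.5)
= 25.0^0.6667
= 8.5499
Floor: level = 8

level 8


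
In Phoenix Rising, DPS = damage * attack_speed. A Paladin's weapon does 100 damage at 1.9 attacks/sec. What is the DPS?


DPS = damage * attack_speed
= 100 * 1.9
= 190.0

190.0 DPS


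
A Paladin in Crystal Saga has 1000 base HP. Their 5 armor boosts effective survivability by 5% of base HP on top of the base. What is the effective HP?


EHP = 1000 * (1 + 5/100)
= 1000 * (1 + 0.05)
= 1000 * 1.05
= 1050.0

1050.0 EHP


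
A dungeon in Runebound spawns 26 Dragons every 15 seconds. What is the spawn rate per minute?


Spawns per minute = count * (60 / interval)
= 26 * (60 / 15)
= 26 * 4.0
= 104.0

104.0 per minute


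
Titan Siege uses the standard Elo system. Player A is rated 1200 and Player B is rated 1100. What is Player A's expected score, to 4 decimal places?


Elo expected score: Ea = 1/(1 + 10^((Rb-Ra)/400))
Rb - Ra = 1100 - 1200 = -100
(Rb-Ra)/400 = -100/400 = -0.25
10^-0.25 = 0.562341
Ea = 1/(1 + 0.562341) = 1/1.562341 = 0.6401

0.6401


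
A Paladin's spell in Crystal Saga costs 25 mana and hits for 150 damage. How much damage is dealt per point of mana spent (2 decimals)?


Efficiency = damage / mana
= 150 / 25
= 6.00

6.00 dmg/mana


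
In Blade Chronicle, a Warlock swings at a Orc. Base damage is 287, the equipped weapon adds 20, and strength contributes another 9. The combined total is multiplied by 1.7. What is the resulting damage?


Sum base + weapon + str = 287 + 20 + 9 = 316
Multiply by 1.7:
316 * 1.7 = 537.2

537.2 damage


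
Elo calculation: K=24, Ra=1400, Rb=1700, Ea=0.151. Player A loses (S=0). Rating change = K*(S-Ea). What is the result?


Elo update: delta = K * (S - Ea), where S = 0 (loses)
S - Ea = 0 - 0.151 = -0.151
Rating change = 24 * -0.151
= -3.62

-3.62 rating points


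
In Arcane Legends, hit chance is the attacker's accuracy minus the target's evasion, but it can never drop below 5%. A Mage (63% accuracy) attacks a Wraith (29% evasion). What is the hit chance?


accuracy - evasion = 63 - 29 = 34
Apply floor: max(34, 5) = 34
Hit chance = 34%

34%


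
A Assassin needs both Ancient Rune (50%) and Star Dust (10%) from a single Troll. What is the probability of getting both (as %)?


For independent events, P(both) = P(A) * P(B)
= 50% * 10%
= 500 / 100 %
= 5.0%

5.0%


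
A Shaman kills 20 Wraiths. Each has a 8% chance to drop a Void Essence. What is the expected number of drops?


Expected drops = kills * (drop_rate / 100)
= 20 * (8 / 100)
= 20 * 0.08
= 1.6

1.6 drops


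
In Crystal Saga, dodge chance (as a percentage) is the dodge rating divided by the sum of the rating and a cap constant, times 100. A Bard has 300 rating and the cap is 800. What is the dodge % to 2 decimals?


dodge% = 300 / (300 + 800) * 100
= 300 / 1100 * 100
= 0.272727 * 100
= 27.27%

27.27%


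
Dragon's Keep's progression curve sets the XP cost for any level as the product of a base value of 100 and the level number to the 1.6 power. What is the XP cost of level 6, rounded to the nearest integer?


XP = 100 * level^1.6
Substitute level = 6:
XP = 100 * 6^1.6
= 100 * 17.5809
= 1758

1758 XP


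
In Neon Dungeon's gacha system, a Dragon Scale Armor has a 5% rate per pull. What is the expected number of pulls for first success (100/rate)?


Expected pulls for a geometric distribution = 1/p = 100 / rate%
= 100 / 5
= 20.0

20.0 pulls


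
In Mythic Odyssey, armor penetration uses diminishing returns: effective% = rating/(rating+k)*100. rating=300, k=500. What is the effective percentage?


effective% = rating / (rating + k) * 100
= 300 / (300 + 500) * 100
= 300 / 800 * 100
= 0.375 * 100
= 37.50%

37.50%


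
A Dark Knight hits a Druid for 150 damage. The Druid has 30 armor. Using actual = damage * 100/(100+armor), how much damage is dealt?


actual = 150 * 100 / (100 + 30)
= 150 * 100 / 130
= 15000 / 130
= 115.38

115.38 damage


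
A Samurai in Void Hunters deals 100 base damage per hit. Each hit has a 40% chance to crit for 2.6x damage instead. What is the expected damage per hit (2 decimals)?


E[dmg] = base * (1 + crit_chance * (crit_mult - 1))
cc as decimal = 40/100 = 0.4
cm - 1 = 2.6 - 1 = 1.6
Bonus factor = 0.4 * 1.6 = 0.64
Total multiplier = 1 + 0.64 = 1.64
Expected damage = 100 * 1.64 = 164.00

164.00 damage


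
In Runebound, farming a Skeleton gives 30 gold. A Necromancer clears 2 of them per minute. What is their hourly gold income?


Gold per minute = 30 * 2 = 60
Gold per hour = 60 * 60 = 3600

3600 gold/hour


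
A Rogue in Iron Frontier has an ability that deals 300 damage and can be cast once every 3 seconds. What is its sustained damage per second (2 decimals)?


DPS = damage / cooldown
= 300 / 3
= 100.00

100.00 DPS


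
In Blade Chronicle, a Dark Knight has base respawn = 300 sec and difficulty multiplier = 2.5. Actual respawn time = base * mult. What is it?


Respawn time = base * multiplier
= 300 * 2.5
= 750.0 seconds

750.0 seconds


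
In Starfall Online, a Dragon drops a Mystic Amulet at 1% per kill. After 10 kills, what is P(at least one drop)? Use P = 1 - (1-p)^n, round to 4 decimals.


P(at least one) = 1 - P(none) = 1 - (1-p)^n
p = 1/100 = 0.01
1 - p = 0.99
(1 - p)^10 = 0.99^10 = 0.904382
P(at least one) = 1 - 0.904382 = 0.0956

0.0956


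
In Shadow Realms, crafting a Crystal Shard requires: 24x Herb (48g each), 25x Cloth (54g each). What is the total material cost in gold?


Cost breakdown:
  Herb: 24 * 48 = 1152
  Cloth: 25 * 54 = 1350
Total = 1152 + 1350 = 2502

2502 gold


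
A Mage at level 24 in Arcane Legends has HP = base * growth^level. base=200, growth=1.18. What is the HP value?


value = base * growth^level
= 200 * 1.18^24
= 200 * 53.109006
= 10621.80

10621.80 HP


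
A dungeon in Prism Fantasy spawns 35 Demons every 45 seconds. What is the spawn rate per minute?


Spawns per minute = count * (60 / interval)
= 35 * (60 / 45)
= 35 * 1.3333
= 46.67

46.67 per minute


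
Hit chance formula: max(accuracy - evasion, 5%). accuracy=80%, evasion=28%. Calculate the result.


accuracy - evasion = 80 - 28 = 52
Apply floor: max(52, 5) = 52
Hit chance = 52%

52%


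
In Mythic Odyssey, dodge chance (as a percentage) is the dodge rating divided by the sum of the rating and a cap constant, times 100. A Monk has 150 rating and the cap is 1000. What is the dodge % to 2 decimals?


dodge% = 150 / (150 + 1000) * 100
= 150 / 1150 * 100
= 0.130435 * 100
= 13.04%

13.04%


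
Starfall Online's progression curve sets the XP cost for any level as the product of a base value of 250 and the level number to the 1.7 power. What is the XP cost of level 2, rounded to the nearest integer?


XP = 250 * level^1.7
Substitute level = 2:
XP = 250 * 2^1.7
= 250 * 3.249
= 812

812 XP


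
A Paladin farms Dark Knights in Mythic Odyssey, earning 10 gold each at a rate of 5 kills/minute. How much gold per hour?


Gold per minute = 10 * 5 = 50
Gold per hour = 50 * 60 = 3000

3000 gold/hour


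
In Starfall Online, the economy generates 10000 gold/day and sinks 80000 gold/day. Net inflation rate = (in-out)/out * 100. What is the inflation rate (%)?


Net gold = 10000 - 80000 = -70000
Inflation rate = net / sunk * 100 = -70000 / 80000 * 100
= -0.875 * 100
= -87.50%

-87.50%


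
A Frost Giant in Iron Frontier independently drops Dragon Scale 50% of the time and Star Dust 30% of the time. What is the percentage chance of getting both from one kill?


For independent events, P(both) = P(A) * P(B)
= 50% * 30%
= 1500 / 100 %
= 15.0%

15.0%


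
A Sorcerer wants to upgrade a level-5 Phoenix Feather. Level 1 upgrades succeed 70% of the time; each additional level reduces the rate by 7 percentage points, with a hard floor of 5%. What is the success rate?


raw_rate = 70 - 7 * (5 - 1)
= 70 - 7 * 4
= 70 - 28
= 42
Apply floor: max(42, 5) = 42%

42%


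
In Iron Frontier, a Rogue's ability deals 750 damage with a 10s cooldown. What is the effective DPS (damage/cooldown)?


DPS = damage / cooldown
= 750 / 10
= 75.00

75.00 DPS


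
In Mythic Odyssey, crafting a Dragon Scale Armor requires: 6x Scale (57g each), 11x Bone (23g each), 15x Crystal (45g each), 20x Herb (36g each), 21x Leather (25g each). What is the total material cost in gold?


Cost breakdown:
  Scale: 6 * 57 = 342
  Bone: 11 * 23 = 253
  Crystal: 15 * 45 = 675
  Herb: 20 * 36 = 720
  Leather: 21 * 25 = 525
Total = 342 + 253 + 675 + 720 + 525 = 2515

2515 gold


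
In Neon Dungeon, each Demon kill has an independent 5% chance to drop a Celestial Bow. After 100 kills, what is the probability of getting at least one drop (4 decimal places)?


P(at least one) = 1 - P(none) = 1 - (1-p)^n
p = 5/100 = 0.05
1 - p = 0.95
(1 - p)^100 = 0.95^100 = 0.005921
P(at least one) = 1 - 0.005921 = 0.9941

0.9941


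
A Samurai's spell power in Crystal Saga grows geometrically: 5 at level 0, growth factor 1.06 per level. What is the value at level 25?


value = base * growth^level
= 5 * 1.06^25
= 5 * 4.291871
= 21.46

21.46 spell power


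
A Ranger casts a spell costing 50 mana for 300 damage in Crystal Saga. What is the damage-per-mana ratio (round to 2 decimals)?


Efficiency = damage / mana
= 300 / 50
= 6.00

6.00 dmg/mana


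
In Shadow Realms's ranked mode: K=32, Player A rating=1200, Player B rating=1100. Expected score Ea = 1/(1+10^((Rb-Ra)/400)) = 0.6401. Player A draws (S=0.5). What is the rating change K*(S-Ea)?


Elo update: delta = K * (S - Ea), where S = 0.5 (draws)
S - Ea = 0.5 - 0.6401 = -0.1401
Rating change = 32 * -0.1401
= -4.48

-4.48 rating points


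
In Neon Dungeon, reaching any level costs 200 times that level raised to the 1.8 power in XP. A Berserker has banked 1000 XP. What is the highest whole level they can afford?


XP = 200 * level^1.8, so level = (XP / 200)^(1/1.8)
= (1000 / 200)^(1/1.8)
= 5.0^0.5556
= 2.4452
Floor: level = 2

level 2


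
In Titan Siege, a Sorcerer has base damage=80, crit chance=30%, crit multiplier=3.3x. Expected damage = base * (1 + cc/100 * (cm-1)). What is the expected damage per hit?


E[dmg] = base * (1 + crit_chance * (crit_mult - 1))
cc as decimal = 30/100 = 0.3
cm - 1 = 3.3 - 1 = 2.3
Bonus factor = 0.3 * 2.3 = 0.69
Total multiplier = 1 + 0.69 = 1.69
Expected damage = 80 * 1.69 = 135.20

135.20 damage


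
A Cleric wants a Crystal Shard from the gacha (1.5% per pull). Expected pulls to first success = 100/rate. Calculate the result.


Expected pulls for a geometric distribution = 1/p = 100 / rate%
= 100 / 1.5
= 66.67

66.67 pulls


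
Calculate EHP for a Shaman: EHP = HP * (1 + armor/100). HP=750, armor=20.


EHP = 750 * (1 + 20/100)
= 750 * (1 + 0.2)
= 750 * 1.2
= 900.0

900.0 EHP


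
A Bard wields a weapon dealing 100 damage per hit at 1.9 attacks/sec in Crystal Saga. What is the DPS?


DPS = damage * attack_speed
= 100 * 1.9
= 190.0

190.0 DPS


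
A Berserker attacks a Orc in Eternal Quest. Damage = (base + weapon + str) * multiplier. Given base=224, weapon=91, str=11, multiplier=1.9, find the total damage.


Sum base + weapon + str = 224 + 91 + 11 = 326
Multiply by 1.9:
326 * 1.9 = 619.4

619.4 damage


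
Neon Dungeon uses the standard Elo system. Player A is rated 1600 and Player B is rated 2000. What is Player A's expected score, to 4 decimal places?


Elo expected score: Ea = 1/(1 + 10^((Rb-Ra)/400))
Rb - Ra = 2000 - 1600 = 400
(Rb-Ra)/400 = 400/400 = 1.0
10^1.0 = 10.0
Ea = 1/(1 + 10.0) = 1/11.0 = 0.0909

0.0909


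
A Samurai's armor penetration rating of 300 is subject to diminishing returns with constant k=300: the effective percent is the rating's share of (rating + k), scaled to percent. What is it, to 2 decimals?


effective% = rating / (rating + k) * 100
= 300 / (300 + 300) * 100
= 300 / 600 * 100
= 0.5 * 100
= 50.00%

50.00%


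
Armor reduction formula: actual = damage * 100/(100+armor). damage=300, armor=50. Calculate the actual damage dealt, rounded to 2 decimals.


actual = 300 * 100 / (100 + 50)
= 300 * 100 / 150
= 30000 / 150
= 200.00

200.00 damage


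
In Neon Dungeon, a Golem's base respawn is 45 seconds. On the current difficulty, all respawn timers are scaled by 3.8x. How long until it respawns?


Respawn time = base * multiplier
= 45 * 3.8
= 171.0 seconds

171.0 seconds


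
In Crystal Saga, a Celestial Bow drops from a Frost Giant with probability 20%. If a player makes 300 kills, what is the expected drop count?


Expected drops = kills * (drop_rate / 100)
= 300 * (20 / 100)
= 300 * 0.2
= 60.0

60.0 drops


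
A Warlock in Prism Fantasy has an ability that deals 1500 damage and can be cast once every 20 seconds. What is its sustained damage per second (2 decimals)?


DPS = damage / cooldown
= 1500 / 20
= 75.00

75.00 DPS


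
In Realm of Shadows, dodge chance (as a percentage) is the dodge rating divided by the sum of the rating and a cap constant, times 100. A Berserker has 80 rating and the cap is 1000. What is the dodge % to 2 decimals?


dodge% = 80 / (80 + 1000) * 100
= 80 / 1080 * 100
= 0.074074 * 100
= 7.41%

7.41%


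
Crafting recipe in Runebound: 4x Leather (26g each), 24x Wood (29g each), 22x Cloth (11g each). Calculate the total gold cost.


Cost breakdown:
  Leather: 4 * 26 = 104
  Wood: 24 * 29 = 696
  Cloth: 22 * 11 = 242
Total = 104 + 696 + 242 = 1042

1042 gold


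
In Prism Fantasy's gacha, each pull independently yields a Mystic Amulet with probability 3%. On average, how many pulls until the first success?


Expected pulls for a geometric distribution = 1/p = 100 / rate%
= 100 / 3
= 33.33

33.33 pulls


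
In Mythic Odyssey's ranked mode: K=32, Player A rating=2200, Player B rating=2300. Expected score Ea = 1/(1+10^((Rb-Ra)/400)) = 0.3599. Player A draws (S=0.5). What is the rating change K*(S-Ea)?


Elo update: delta = K * (S - Ea), where S = 0.5 (draws)
S - Ea = 0.5 - 0.3599 = 0.1401
Rating change = 32 * 0.1401
= 4.48

4.48 rating points


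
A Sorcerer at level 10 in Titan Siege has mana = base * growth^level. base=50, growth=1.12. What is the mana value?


value = base * growth^level
= 50 * 1.12^10
= 50 * 3.105848
= 155.29

155.29 mana


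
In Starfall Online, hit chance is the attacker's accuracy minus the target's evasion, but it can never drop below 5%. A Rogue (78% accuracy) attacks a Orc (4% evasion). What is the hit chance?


accuracy - evasion = 78 - 4 = 74
Apply floor: max(74, 5) = 74
Hit chance = 74%

74%


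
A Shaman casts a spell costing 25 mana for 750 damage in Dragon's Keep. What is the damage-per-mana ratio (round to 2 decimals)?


Efficiency = damage / mana
= 750 / 25
= 30.00

30.00 dmg/mana


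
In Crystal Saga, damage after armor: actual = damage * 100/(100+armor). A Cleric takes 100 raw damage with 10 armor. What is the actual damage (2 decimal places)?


actual = 100 * 100 / (100 + 10)
= 100 * 100 / 110
= 10000 / 110
= 90.91

90.91 damage


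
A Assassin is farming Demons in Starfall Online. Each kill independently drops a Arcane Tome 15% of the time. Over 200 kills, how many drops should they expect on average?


Expected drops = kills * (drop_rate / 100)
= 200 * (15 / 100)
= 200 * 0.15
= 30.0

30.0 drops


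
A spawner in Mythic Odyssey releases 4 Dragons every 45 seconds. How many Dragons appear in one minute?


Spawns per minute = count * (60 / interval)
= 4 * (60 / 45)
= 4 * 1.3333
= 5.33

5.33 per minute


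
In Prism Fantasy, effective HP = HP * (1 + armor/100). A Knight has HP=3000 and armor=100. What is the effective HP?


EHP = 3000 * (1 + 100/100)
= 3000 * (1 + 1.0)
= 3000 * 2.0
= 6000.0

6000.0 EHP


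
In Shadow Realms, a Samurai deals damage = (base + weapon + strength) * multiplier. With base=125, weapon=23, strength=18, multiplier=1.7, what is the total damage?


Sum base + weapon + str = 125 + 23 + 18 = 166
Multiply by 1.7:
166 * 1.7 = 282.2

282.2 damage


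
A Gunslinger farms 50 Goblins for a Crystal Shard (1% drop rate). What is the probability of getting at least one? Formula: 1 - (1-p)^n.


P(at least one) = 1 - P(none) = 1 - (1-p)^n
p = 1/100 = 0.01
1 - p = 0.99
(1 - p)^50 = 0.99^50 = 0.605006
P(at least one) = 1 - 0.605006 = 0.3950

0.3950


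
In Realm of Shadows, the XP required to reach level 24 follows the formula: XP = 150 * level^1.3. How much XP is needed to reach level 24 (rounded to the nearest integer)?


XP = 150 * level^1.3
Substitute level = 24:
XP = 150 * 24^1.3
= 150 * 62.2694
= 9340

9340 XP


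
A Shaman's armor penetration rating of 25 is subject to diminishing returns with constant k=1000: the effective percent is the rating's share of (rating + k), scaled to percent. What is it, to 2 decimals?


effective% = rating / (rating + k) * 100
= 25 / (25 + 1000) * 100
= 25 / 1025 * 100
= 0.02439 * 100
= 2.44%

2.44%


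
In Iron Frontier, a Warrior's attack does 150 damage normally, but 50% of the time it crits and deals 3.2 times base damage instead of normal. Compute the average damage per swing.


E[dmg] = base * (1 + crit_chance * (crit_mult - 1))
cc as decimal = 50/100 = 0.5
cm - 1 = 3.2 - 1 = 2.2
Bonus factor = 0.5 * 2.2 = 1.1
Total multiplier = 1 + 1.1 = 2.1
Expected damage = 150 * 2.1 = 315.00

315.00 damage


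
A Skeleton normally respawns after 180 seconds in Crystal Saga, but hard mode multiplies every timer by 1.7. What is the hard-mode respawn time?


Respawn time = base * multiplier
= 180 * 1.7
= 306.0 seconds

306.0 seconds


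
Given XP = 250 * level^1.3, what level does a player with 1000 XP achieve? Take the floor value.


XP = 250 * level^1.3, so level = (XP / 250)^(1/1.3)
= (1000 / 250)^(1/1.3)
= 4.0^0.7692
= 2.9048
Floor: level = 2

level 2


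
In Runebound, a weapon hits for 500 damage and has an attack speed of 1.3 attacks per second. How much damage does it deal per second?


DPS = damage * attack_speed
= 500 * 1.3
= 650.0

650.0 DPS


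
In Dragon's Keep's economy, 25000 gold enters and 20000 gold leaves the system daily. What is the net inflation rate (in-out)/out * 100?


Net gold = 25000 - 20000 = 5000
Inflation rate = net / sunk * 100 = 5000 / 20000 * 100
= 0.25 * 100
= 25.00%

25.00%


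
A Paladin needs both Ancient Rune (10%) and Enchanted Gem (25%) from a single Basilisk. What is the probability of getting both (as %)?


For independent events, P(both) = P(A) * P(B)
= 10% * 25%
= 250 / 100 %
= 2.5%

2.5%


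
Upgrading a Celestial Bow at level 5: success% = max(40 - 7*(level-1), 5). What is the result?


raw_rate = 40 - 7 * (5 - 1)
= 40 - 7 * 4
= 40 - 28
= 12
Apply floor: max(12, 5) = 12%

12%


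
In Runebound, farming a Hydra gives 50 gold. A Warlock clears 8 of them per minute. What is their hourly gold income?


Gold per minute = 50 * 8 = 400
Gold per hour = 400 * 60 = 24000

24000 gold/hour


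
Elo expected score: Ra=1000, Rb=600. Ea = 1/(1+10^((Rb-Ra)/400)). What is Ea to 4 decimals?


Elo expected score: Ea = 1/(1 + 10^((Rb-Ra)/400))
Rb - Ra = 600 - 1000 = -400
(Rb-Ra)/400 = -400/400 = -1.0
10^-1.0 = 0.1
Ea = 1/(1 + 0.1) = 1/1.1 = 0.9091

0.9091


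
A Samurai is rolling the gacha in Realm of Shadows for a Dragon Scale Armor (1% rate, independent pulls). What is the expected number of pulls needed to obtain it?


Expected pulls for a geometric distribution = 1/p = 100 / rate%
= 100 / 1
= 100.0

100.0 pulls


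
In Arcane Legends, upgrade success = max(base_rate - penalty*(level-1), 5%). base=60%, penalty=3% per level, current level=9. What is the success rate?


raw_rate = 60 - 3 * (9 - 1)
= 60 - 3 * 8
= 60 - 24
= 36
Apply floor: max(36, 5) = 36%

36%


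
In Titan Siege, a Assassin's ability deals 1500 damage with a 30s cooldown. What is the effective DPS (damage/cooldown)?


DPS = damage / cooldown
= 1500 / 30
= 50.00

50.00 DPS


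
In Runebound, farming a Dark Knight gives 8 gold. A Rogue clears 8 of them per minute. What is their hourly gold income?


Gold per minute = 8 * 8 = 64
Gold per hour = 64 * 60 = 3840

3840 gold/hour


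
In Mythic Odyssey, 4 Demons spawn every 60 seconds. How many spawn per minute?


Spawns per minute = count * (60 / interval)
= 4 * (60 / 60)
= 4 * 1.0
= 4.0

4.0 per minute


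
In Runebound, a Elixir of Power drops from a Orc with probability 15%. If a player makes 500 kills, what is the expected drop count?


Expected drops = kills * (drop_rate / 100)
= 500 * (15 / 100)
= 500 * 0.15
= 75.0

75.0 drops


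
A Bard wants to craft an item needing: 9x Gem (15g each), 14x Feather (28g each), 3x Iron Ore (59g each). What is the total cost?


Cost breakdown:
  Gem: 9 * 15 = 135
  Feather: 14 * 28 = 392
  Iron Ore: 3 * 59 = 177
Total = 135 + 392 + 177 = 704

704 gold


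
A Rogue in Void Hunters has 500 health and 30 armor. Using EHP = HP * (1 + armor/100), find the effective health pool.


EHP = 500 * (1 + 30/100)
= 500 * (1 + 0.3)
= 500 * 1.3
= 650.0

650.0 EHP


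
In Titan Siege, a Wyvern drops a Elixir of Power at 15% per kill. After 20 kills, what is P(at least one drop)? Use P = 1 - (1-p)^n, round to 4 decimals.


P(at least one) = 1 - P(none) = 1 - (1-p)^n
p = 15/100 = 0.15
1 - p = 0.85
(1 - p)^20 = 0.85^20 = 0.038760
P(at least one) = 1 - 0.038760 = 0.9612

0.9612


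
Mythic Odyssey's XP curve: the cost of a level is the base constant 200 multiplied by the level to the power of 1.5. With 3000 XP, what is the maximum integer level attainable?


XP = 200 * level^1.5, so level = (XP / 200)^(1/1.5)
= (3000 / 200)^(1/1.5)
= 15.0^0.6667
= 6.0822
Floor: level = 6

level 6


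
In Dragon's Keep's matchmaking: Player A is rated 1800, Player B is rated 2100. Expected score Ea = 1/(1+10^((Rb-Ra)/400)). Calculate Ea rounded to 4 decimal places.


Elo expected score: Ea = 1/(1 + 10^((Rb-Ra)/400))
Rb - Ra = 2100 - 1800 = 300
(Rb-Ra)/400 = 300/400 = 0.75
10^0.75 = 5.623413
Ea = 1/(1 + 5.623413) = 1/6.623413 = 0.1510

0.1510


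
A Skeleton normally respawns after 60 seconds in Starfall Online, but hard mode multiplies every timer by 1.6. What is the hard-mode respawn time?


Respawn time = base * multiplier
= 60 * 1.6
= 96.0 seconds

96.0 seconds


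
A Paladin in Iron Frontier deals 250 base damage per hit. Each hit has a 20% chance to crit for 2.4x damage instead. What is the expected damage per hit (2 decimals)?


E[dmg] = base * (1 + crit_chance * (crit_mult - 1))
cc as decimal = 20/100 = 0.2
cm - 1 = 2.4 - 1 = 1.4
Bonus factor = 0.2 * 1.4 = 0.28
Total multiplier = 1 + 0.28 = 1.28
Expected damage = 250 * 1.28 = 320.00

320.00 damage


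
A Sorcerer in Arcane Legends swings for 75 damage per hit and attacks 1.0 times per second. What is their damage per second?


DPS = damage * attack_speed
= 75 * 1.0
= 75.0

75.0 DPS


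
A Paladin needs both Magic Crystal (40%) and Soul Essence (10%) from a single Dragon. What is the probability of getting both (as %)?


For independent events, P(both) = P(A) * P(B)
= 40% * 10%
= 400 / 100 %
= 4.0%

4.0%


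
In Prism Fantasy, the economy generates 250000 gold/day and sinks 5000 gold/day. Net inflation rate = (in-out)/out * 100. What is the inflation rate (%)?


Net gold = 250000 - 5000 = 245000
Inflation rate = net / sunk * 100 = 245000 / 5000 * 100
= 49.0 * 100
= 4900.00%

4900.00%


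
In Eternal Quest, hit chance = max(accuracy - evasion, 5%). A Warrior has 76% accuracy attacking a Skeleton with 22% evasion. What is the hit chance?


accuracy - evasion = 76 - 22 = 54
Apply floor: max(54, 5) = 54
Hit chance = 54%

54%


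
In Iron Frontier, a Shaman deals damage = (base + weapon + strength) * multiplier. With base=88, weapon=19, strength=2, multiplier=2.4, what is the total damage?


Sum base + weapon + str = 88 + 19 + 2 = 109
Multiply by 2.4:
109 * 2.4 = 261.6

261.6 damage


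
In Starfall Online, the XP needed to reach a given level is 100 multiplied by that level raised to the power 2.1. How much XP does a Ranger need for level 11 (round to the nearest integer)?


XP = 100 * level^2.1
Substitute level = 11:
XP = 100 * 11^2.1
= 100 * 153.7888
= 15379

15379 XP


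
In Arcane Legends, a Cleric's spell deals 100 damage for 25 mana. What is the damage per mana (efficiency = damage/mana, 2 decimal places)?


Efficiency = damage / mana
= 100 / 25
= 4.00

4.00 dmg/mana


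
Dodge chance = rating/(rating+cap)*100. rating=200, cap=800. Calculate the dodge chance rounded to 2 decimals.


dodge% = 200 / (200 + 800) * 100
= 200 / 1000 * 100
= 0.2 * 100
= 20.00%

20.00%


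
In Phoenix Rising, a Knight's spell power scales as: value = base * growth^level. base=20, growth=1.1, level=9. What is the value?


value = base * growth^level
= 20 * 1.1^9
= 20 * 2.357948
= 47.16

47.16 spell power


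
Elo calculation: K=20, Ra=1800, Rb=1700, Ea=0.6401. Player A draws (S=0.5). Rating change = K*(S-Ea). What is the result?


Elo update: delta = K * (S - Ea), where S = 0.5 (draws)
S - Ea = 0.5 - 0.6401 = -0.1401
Rating change = 20 * -0.1401
= -2.80

-2.80 rating points


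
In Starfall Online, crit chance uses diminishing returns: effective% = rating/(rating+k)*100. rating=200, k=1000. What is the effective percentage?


effective% = rating / (rating + k) * 100
= 200 / (200 + 1000) * 100
= 200 / 1200 * 100
= 0.166667 * 100
= 16.67%

16.67%


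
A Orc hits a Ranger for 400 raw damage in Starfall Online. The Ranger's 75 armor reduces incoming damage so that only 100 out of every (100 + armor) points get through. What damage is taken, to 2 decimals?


actual = 400 * 100 / (100 + 75)
= 400 * 100 / 175
= 40000 / 175
= 228.57

228.57 damage


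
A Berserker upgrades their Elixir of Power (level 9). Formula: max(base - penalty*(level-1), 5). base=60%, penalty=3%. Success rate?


raw_rate = 60 - 3 * (9 - 1)
= 60 - 3 * 8
= 60 - 24
= 36
Apply floor: max(36, 5) = 36%

36%


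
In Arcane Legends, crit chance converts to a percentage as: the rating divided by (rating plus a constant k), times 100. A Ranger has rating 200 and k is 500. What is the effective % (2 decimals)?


effective% = rating / (rating + k) * 100
= 200 / (200 + 500) * 100
= 200 / 700 * 100
= 0.285714 * 100
= 28.57%

28.57%


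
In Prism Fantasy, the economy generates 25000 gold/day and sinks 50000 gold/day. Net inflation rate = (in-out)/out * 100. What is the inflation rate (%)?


Net gold = 25000 - 50000 = -25000
Inflation rate = net / sunk * 100 = -25000 / 50000 * 100
= -0.5 * 100
= -50.00%

-50.00%


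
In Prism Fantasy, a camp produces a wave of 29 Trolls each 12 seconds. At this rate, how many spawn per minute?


Spawns per minute = count * (60 / interval)
= 29 * (60 / 12)
= 29 * 5.0
= 145.0

145.0 per minute


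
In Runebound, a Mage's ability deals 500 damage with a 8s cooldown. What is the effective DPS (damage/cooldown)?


DPS = damage / cooldown
= 500 / 8
= 62.50

62.50 DPS


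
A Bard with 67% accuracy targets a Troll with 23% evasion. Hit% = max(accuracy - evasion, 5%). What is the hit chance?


accuracy - evasion = 67 - 23 = 44
Apply floor: max(44, 5) = 44
Hit chance = 44%

44%


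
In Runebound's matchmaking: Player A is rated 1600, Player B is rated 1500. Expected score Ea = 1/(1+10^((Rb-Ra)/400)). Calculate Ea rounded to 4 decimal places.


Elo expected score: Ea = 1/(1 + 10^((Rb-Ra)/400))
Rb - Ra = 1500 - 1600 = -100
(Rb-Ra)/400 = -100/400 = -0.25
10^-0.25 = 0.562341
Ea = 1/(1 + 0.562341) = 1/1.562341 = 0.6401

0.6401


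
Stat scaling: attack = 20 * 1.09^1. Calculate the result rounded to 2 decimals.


value = base * growth^level
= 20 * 1.09^1
= 20 * 1.09
= 21.80

21.80 attack
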